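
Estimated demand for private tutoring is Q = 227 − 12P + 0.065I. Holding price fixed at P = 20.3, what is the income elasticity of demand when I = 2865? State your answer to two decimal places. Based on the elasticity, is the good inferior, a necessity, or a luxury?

1.10 (luxury)

At P = 20.3, I = 2865: Q = 169.625.
Holding P constant, ∂Q/∂I = 0.065.
η_I = (∂Q/∂I)·(I/Q) = 0.065 × (2865/169.625) = 1.10.
Since η > 1, this is a luxury.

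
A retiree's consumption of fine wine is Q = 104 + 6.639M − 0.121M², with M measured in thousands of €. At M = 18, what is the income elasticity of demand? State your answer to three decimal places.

At M = 18: Q = 184.2980.
dQ/dM = 6.639 − 0.242M = 2.28300.
η = (dQ/dM)·(M/Q) = 2.28300 × (18/184.2980) = 0.223.

0.223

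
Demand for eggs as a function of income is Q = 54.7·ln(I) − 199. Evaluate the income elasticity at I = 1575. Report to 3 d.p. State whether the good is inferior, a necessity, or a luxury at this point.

At I = 1575: Q = 203.702.
dQ/dI = 54.7/I = 0.0347302 at this income.
η = (dQ/dI)·(I/Q) = 0.0347302 × (1575/203.702) = 0.269.
Since 0 < η < 1, the good is a necessity.

0.269 (necessity)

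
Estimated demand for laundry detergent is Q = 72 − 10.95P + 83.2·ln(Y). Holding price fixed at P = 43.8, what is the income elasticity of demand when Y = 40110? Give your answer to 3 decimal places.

At P = 43.8, Y = 40110: Q = 474.258.
Holding P constant, ∂Q/∂Y = 83.2/Y = 0.0020743.
η_Y = (∂Q/∂Y)·(Y/Q) = 0.0020743 × (40110/474.258) = 0.175.

0.175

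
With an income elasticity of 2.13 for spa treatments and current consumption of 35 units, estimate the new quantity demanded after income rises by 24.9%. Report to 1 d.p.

53.6

%ΔQ ≈ η × %ΔI = 2.13 × 24.9% = 53.037%.
New Q ≈ 35 × (1 + 0.53037) = 53.6.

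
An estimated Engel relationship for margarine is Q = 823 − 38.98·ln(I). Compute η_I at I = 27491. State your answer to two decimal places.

-0.09

At I = 27491: Q = 424.561.
dQ/dI = -38.98/I = -0.00141792 at this income.
η = (dQ/dI)·(I/Q) = -0.00141792 × (27491/424.561) = -0.09.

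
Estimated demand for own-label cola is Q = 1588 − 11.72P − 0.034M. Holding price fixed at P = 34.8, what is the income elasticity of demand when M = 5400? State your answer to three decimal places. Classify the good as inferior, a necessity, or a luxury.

-0.184 (inferior good)

At P = 34.8, M = 5400: Q = 996.544.
Holding P constant, ∂Q/∂M = −0.034.
η_M = (∂Q/∂M)·(M/Q) = -0.034 × (5400/996.544) = -0.184.
Since η < 0, this is an inferior good.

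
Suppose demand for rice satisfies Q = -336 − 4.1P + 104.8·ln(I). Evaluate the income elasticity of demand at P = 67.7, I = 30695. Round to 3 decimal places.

0.223

At P = 67.7, I = 30695: Q = 469.208.
Holding P constant, ∂Q/∂I = 104.8/I = 0.00341424.
η_I = (∂Q/∂I)·(I/Q) = 0.00341424 × (30695/469.208) = 0.223.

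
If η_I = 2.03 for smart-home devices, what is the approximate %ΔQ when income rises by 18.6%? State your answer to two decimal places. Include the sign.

37.76%

%ΔQ ≈ η × %ΔI = 2.03 × 18.6% = 37.76%.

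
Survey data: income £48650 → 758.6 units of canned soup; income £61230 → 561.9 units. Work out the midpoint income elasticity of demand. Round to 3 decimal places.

ΔQ = 561.9 − 758.6 = -196.7; midpoint Q̄ = (758.6 + 561.9)/2 = 660.25.
ΔI = 61230 − 48650 = 12580; midpoint Ī = (48650 + 61230)/2 = 54940.
η = (ΔQ/Q̄) ÷ (ΔI/Ī) = (-196.7/660.25) ÷ (12580/54940) = -1.301.

-1.301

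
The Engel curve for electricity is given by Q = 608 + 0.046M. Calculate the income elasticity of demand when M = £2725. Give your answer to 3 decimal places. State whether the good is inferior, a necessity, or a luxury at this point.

0.171 (necessity)

At M = 2725: Q = 733.350.
dQ/dM = 0.046.
η = (dQ/dM)·(M/Q) = 0.046 × (2725/733.350) = 0.171.
Since 0 < η < 1, the good is a necessity.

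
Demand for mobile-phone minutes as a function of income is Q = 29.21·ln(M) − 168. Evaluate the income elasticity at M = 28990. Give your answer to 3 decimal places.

0.221

At M = 28990: Q = 132.124.
dQ/dM = 29.21/M = 0.00100759 at this income.
η = (dQ/dM)·(M/Q) = 0.00100759 × (28990/132.124) = 0.221.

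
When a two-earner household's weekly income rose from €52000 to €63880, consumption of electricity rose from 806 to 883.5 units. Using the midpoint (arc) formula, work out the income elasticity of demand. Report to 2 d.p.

ΔQ = 883.5 − 806 = 77.5; midpoint Q̄ = (806 + 883.5)/2 = 844.75.
ΔI = 63880 − 52000 = 11880; midpoint Ī = (52000 + 63880)/2 = 57940.
η = (ΔQ/Q̄) ÷ (ΔI/Ī) = (77.5/844.75) ÷ (11880/57940) = 0.45.

0.45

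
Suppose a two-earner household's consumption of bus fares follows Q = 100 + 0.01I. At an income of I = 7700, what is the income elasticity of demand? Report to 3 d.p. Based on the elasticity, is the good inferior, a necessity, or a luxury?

At I = 7700: Q = 177.000.
dQ/dI = 0.01.
η = (dQ/dI)·(I/Q) = 0.01 × (7700/177.000) = 0.435.
Since 0 < η < 1, the good is a necessity.

0.435 (necessity)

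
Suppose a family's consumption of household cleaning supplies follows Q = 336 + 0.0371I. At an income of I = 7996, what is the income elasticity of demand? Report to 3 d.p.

At I = 7996: Q = 632.652.
dQ/dI = 0.0371.
η = (dQ/dI)·(I/Q) = 0.0371 × (7996/632.652) = 0.469.

0.469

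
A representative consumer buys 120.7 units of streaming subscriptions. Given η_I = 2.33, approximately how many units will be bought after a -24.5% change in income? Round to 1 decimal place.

%ΔQ ≈ η × %ΔI = 2.33 × (-24.5%) = -57.085%.
New Q ≈ 120.7 × (1 − 0.57085) = 51.8.

51.8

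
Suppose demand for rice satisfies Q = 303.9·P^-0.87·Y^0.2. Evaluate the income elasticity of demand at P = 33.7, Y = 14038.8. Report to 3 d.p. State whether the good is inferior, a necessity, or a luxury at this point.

For a multiplicative demand Q = A·P^α·Y^β, the income elasticity is β everywhere.
Here β = 0.2, so η = 0.200.
Since 0 < η < 1, this is a necessity.

0.200 (necessity)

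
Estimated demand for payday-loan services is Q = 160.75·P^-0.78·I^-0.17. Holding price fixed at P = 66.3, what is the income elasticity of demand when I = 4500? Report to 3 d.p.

For a multiplicative demand Q = A·P^α·I^β, the income elasticity is β everywhere.
Here β = -0.17, so η = -0.170.

-0.170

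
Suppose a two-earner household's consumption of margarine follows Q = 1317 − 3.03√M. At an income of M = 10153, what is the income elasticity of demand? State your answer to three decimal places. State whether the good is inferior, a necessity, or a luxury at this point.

At M = 10153: Q = 1011.691.
dQ/dM = -3.03/(2√M) = -0.0150354 at this income.
η = (dQ/dM)·(M/Q) = -0.0150354 × (10153/1011.691) = -0.151.
Since η < 0, the good is an inferior good.

-0.151 (inferior good)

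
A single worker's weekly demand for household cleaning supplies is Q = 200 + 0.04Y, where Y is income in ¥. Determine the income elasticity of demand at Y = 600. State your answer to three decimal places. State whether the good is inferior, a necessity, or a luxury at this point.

At Y = 600: Q = 224.000.
dQ/dY = 0.04.
η = (dQ/dY)·(Y/Q) = 0.04 × (600/224.000) = 0.107.
Since 0 < η < 1, the good is a necessity.

0.107 (necessity)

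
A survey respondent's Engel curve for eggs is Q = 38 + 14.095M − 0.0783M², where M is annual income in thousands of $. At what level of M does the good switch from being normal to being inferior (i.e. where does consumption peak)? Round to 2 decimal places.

dQ/dM = 14.095 − 0.1566M.
The good is inferior where dQ/dM < 0. Setting dQ/dM = 0 gives M = 14.095 / 0.1566 = 90.01.

90.01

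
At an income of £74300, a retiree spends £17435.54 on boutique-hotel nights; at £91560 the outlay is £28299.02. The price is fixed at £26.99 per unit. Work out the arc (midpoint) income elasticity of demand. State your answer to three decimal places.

2.283

With a constant price, Q₁ = 17435.54/26.99 = 646.000 and Q₂ = 28299.02/26.99 = 1048.500 (equivalently, work directly with expenditure since P cancels).
Midpoint %ΔQ = (28299.02 − 17435.54)/22867.28 = 0.47507; midpoint %ΔI = (91560 − 74300)/82930 = 0.20813.
η = 0.47507 / 0.20813 = 2.283.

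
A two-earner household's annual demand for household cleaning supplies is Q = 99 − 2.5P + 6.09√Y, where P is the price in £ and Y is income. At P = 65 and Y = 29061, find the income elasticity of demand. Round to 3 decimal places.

At P = 65, Y = 29061: Q = 974.680.
Holding P constant, ∂Q/∂Y = 6.09/(2√Y) = 0.0178621.
η_Y = (∂Q/∂Y)·(Y/Q) = 0.0178621 × (29061/974.680) = 0.533.

0.533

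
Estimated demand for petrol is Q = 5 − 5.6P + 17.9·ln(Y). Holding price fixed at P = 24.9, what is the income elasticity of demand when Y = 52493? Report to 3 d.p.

At P = 24.9, Y = 52493: Q = 60.105.
Holding P constant, ∂Q/∂Y = 17.9/Y = 0.000340998.
η_Y = (∂Q/∂Y)·(Y/Q) = 0.000340998 × (52493/60.105) = 0.298.

0.298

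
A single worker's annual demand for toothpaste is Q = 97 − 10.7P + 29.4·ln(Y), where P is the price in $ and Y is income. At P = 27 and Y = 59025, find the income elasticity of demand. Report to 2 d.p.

0.22

At P = 27, Y = 59025: Q = 131.080.
Holding P constant, ∂Q/∂Y = 29.4/Y = 0.000498094.
η_Y = (∂Q/∂Y)·(Y/Q) = 0.000498094 × (59025/131.080) = 0.22.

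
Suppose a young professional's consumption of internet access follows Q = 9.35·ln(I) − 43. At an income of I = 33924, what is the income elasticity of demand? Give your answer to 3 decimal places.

At I = 33924: Q = 54.538.
dQ/dI = 9.35/I = 0.000275616 at this income.
η = (dQ/dI)·(I/Q) = 0.000275616 × (33924/54.538) = 0.171.

0.171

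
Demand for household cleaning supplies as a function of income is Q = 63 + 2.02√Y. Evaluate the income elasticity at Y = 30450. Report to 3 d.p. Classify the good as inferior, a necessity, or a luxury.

At Y = 30450: Q = 415.489.
dQ/dY = 2.02/(2√Y) = 0.00578799 at this income.
η = (dQ/dY)·(Y/Q) = 0.00578799 × (30450/415.489) = 0.424.
Since 0 < η < 1, the good is a necessity.

0.424 (necessity)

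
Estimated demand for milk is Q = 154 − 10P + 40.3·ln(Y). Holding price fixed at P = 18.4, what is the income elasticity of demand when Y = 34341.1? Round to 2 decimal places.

0.10

At P = 18.4, Y = 34341.1: Q = 390.897.
Holding P constant, ∂Q/∂Y = 40.3/Y = 0.00117352.
η_Y = (∂Q/∂Y)·(Y/Q) = 0.00117352 × (34341.1/390.897) = 0.10.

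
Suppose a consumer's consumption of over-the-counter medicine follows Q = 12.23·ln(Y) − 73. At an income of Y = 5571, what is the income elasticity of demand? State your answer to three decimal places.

0.376

At Y = 5571: Q = 32.488.
dQ/dY = 12.23/Y = 0.0021953 at this income.
η = (dQ/dY)·(Y/Q) = 0.0021953 × (5571/32.488) = 0.376.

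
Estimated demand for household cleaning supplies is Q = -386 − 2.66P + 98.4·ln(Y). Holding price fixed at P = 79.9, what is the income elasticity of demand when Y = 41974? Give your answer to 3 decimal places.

At P = 79.9, Y = 41974: Q = 448.915.
Holding P constant, ∂Q/∂Y = 98.4/Y = 0.00234431.
η_Y = (∂Q/∂Y)·(Y/Q) = 0.00234431 × (41974/448.915) = 0.219.

0.219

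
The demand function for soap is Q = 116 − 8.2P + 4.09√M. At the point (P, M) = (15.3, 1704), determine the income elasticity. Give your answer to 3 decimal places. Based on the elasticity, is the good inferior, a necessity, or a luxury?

0.530 (necessity)

At P = 15.3, M = 1704: Q = 159.373.
Holding P constant, ∂Q/∂M = 4.09/(2√M) = 0.0495403.
η_M = (∂Q/∂M)·(M/Q) = 0.0495403 × (1704/159.373) = 0.530.
Since 0 < η < 1, this is a necessity.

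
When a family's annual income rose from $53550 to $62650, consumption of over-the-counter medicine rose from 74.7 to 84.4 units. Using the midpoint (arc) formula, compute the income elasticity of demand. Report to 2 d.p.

0.78

ΔQ = 84.4 − 74.7 = 9.7; midpoint Q̄ = (74.7 + 84.4)/2 = 79.55.
ΔI = 62650 − 53550 = 9100; midpoint Ī = (53550 + 62650)/2 = 58100.
η = (ΔQ/Q̄) ÷ (ΔI/Ī) = (9.7/79.55) ÷ (9100/58100) = 0.78.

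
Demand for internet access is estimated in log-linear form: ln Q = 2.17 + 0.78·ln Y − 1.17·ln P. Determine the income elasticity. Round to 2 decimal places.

In a log-linear demand, the coefficient on ln Y is the income elasticity.
So η = 0.78.

0.78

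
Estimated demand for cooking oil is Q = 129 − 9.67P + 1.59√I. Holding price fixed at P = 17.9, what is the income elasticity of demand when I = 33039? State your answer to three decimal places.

At P = 17.9, I = 33039: Q = 244.915.
Holding P constant, ∂Q/∂I = 1.59/(2√I) = 0.00437375.
η_I = (∂Q/∂I)·(I/Q) = 0.00437375 × (33039/244.915) = 0.590.

0.590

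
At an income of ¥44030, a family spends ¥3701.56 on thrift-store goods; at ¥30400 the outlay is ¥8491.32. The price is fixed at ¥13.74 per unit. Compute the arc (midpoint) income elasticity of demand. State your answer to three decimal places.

-2.145

With a constant price, Q₁ = 3701.56/13.74 = 269.400 and Q₂ = 8491.32/13.74 = 618.000 (equivalently, work directly with expenditure since P cancels).
Midpoint %ΔQ = (8491.32 − 3701.56)/6096.44 = 0.78567; midpoint %ΔI = (30400 − 44030)/37215 = -0.36625.
η = 0.78567 / -0.36625 = -2.145.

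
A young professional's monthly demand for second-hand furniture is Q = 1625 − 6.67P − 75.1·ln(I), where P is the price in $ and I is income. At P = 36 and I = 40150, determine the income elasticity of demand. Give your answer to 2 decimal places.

At P = 36, I = 40150: Q = 588.792.
Holding P constant, ∂Q/∂I = -75.1/I = -0.00187049.
η_I = (∂Q/∂I)·(I/Q) = -0.00187049 × (40150/588.792) = -0.13.

-0.13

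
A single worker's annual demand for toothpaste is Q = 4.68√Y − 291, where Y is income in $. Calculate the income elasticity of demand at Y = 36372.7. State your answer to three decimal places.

At Y = 36372.7: Q = 601.552.
dQ/dY = 4.68/(2√Y) = 0.0122695 at this income.
η = (dQ/dY)·(Y/Q) = 0.0122695 × (36372.7/601.552) = 0.742.

0.742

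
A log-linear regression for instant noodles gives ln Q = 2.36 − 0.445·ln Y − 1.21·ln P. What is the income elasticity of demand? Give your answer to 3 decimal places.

In a log-linear demand, the coefficient on ln Y is the income elasticity.
So η = -0.445.

-0.445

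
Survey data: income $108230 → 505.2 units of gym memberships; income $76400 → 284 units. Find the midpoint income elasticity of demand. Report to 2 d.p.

1.63

ΔQ = 284 − 505.2 = -221.2; midpoint Q̄ = (505.2 + 284)/2 = 394.6.
ΔI = 76400 − 108230 = -31830; midpoint Ī = (108230 + 76400)/2 = 92315.
η = (ΔQ/Q̄) ÷ (ΔI/Ī) = (-221.2/394.6) ÷ (-31830/92315) = 1.63.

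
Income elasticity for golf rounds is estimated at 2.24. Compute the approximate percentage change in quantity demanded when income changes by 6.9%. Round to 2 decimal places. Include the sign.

%ΔQ ≈ η × %ΔI = 2.24 × 6.9% = 15.46%.

15.46%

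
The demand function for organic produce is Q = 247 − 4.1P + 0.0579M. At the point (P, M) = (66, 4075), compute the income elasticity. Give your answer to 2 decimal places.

1.11

At P = 66, M = 4075: Q = 212.343.
Holding P constant, ∂Q/∂M = 0.0579.
η_M = (∂Q/∂M)·(M/Q) = 0.0579 × (4075/212.343) = 1.11.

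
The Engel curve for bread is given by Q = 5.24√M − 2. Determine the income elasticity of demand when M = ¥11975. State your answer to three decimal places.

At M = 11975: Q = 571.415.
dQ/dM = 5.24/(2√M) = 0.0239422 at this income.
η = (dQ/dM)·(M/Q) = 0.0239422 × (11975/571.415) = 0.502.

0.502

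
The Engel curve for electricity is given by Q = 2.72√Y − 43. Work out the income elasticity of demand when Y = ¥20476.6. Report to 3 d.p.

0.562

At Y = 20476.6: Q = 346.222.
dQ/dY = 2.72/(2√Y) = 0.00950408 at this income.
η = (dQ/dY)·(Y/Q) = 0.00950408 × (20476.6/346.222) = 0.562.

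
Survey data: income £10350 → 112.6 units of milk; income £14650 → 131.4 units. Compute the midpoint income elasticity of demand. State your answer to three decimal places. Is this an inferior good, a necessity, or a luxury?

ΔQ = 131.4 − 112.6 = 18.8; midpoint Q̄ = (112.6 + 131.4)/2 = 122.
ΔI = 14650 − 10350 = 4300; midpoint Ī = (10350 + 14650)/2 = 12500.
η = (ΔQ/Q̄) ÷ (ΔI/Ī) = (18.8/122) ÷ (4300/12500) = 0.448.
0 < η < 1 ⇒ necessity.

0.448 (necessity)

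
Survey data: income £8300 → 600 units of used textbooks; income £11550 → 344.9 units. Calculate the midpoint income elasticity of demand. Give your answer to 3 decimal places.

ΔQ = 344.9 − 600 = -255.1; midpoint Q̄ = (600 + 344.9)/2 = 472.45.
ΔI = 11550 − 8300 = 3250; midpoint Ī = (8300 + 11550)/2 = 9925.
η = (ΔQ/Q̄) ÷ (ΔI/Ī) = (-255.1/472.45) ÷ (3250/9925) = -1.649.

-1.649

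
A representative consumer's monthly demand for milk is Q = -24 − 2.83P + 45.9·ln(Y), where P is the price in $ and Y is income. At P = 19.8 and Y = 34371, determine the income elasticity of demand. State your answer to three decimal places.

At P = 19.8, Y = 34371: Q = 399.390.
Holding P constant, ∂Q/∂Y = 45.9/Y = 0.00133543.
η_Y = (∂Q/∂Y)·(Y/Q) = 0.00133543 × (34371/399.390) = 0.115.

0.115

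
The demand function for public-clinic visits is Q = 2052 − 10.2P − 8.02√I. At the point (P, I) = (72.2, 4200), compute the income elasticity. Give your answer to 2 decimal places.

At P = 72.2, I = 4200: Q = 795.805.
Holding P constant, ∂Q/∂I = -8.02/(2√I) = -0.0618756.
η_I = (∂Q/∂I)·(I/Q) = -0.0618756 × (4200/795.805) = -0.33.

-0.33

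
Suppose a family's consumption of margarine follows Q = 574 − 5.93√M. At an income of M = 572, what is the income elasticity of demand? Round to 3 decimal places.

-0.164

At M = 572: Q = 432.175.
dQ/dM = -5.93/(2√M) = -0.123973 at this income.
η = (dQ/dM)·(M/Q) = -0.123973 × (572/432.175) = -0.164.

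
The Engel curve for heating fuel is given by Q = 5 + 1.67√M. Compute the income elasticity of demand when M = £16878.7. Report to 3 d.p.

0.489

At M = 16878.7: Q = 221.963.
dQ/dM = 1.67/(2√M) = 0.00642713 at this income.
η = (dQ/dM)·(M/Q) = 0.00642713 × (16878.7/221.963) = 0.489.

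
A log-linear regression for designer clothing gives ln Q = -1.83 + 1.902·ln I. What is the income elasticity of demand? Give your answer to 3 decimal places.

1.902

In a log-linear demand, the coefficient on ln I is the income elasticity.
So η = 1.902.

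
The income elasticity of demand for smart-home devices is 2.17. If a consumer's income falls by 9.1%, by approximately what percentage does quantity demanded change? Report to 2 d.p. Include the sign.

%ΔQ ≈ η × %ΔI = 2.17 × (-9.1%) = -19.75%.

-19.75%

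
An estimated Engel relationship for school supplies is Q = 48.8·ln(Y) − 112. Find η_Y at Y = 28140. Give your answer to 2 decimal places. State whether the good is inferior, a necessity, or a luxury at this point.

At Y = 28140: Q = 387.953.
dQ/dY = 48.8/Y = 0.00173419 at this income.
η = (dQ/dY)·(Y/Q) = 0.00173419 × (28140/387.953) = 0.13.
Since 0 < η < 1, the good is a necessity.

0.13 (necessity)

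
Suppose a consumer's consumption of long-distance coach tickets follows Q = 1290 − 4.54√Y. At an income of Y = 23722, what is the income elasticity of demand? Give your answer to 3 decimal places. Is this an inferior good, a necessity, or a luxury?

At Y = 23722: Q = 590.752.
dQ/dY = -4.54/(2√Y) = -0.0147384 at this income.
η = (dQ/dY)·(Y/Q) = -0.0147384 × (23722/590.752) = -0.592.
Since η < 0, the good is an inferior good.

-0.592 (inferior good)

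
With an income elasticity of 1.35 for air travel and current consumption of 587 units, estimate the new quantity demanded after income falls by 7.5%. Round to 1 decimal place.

527.6

%ΔQ ≈ η × %ΔI = 1.35 × (-7.5%) = -10.125%.
New Q ≈ 587 × (1 − 0.10125) = 527.6.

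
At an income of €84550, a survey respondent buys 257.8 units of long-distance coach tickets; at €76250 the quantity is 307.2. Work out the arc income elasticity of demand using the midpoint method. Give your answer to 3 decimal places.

ΔQ = 307.2 − 257.8 = 49.4; midpoint Q̄ = (257.8 + 307.2)/2 = 282.5.
ΔI = 76250 − 84550 = -8300; midpoint Ī = (84550 + 76250)/2 = 80400.
η = (ΔQ/Q̄) ÷ (ΔI/Ī) = (49.4/282.5) ÷ (-8300/80400) = -1.694.

-1.694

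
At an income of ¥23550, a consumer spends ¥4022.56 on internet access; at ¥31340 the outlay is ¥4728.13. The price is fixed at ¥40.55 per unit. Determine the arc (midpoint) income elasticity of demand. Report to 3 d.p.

With a constant price, Q₁ = 4022.56/40.55 = 99.200 and Q₂ = 4728.13/40.55 = 116.600 (equivalently, work directly with expenditure since P cancels).
Midpoint %ΔQ = (4728.13 − 4022.56)/4375.35 = 0.16126; midpoint %ΔI = (31340 − 23550)/27445 = 0.28384.
η = 0.16126 / 0.28384 = 0.568.

0.568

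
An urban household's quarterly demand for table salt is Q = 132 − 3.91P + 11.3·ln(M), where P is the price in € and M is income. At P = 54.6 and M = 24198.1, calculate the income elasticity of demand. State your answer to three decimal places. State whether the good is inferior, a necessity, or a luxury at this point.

At P = 54.6, M = 24198.1: Q = 32.577.
Holding P constant, ∂Q/∂M = 11.3/M = 0.000466979.
η_M = (∂Q/∂M)·(M/Q) = 0.000466979 × (24198.1/32.577) = 0.347.
Since 0 < η < 1, this is a necessity.

0.347 (necessity)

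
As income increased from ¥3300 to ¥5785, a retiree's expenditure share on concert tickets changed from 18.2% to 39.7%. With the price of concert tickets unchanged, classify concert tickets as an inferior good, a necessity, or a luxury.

luxury

The budget share rises as income rises, so η > 1.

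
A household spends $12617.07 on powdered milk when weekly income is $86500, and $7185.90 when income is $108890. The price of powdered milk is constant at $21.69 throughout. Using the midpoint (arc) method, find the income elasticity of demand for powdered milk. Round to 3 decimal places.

With a constant price, Q₁ = 12617.07/21.69 = 581.700 and Q₂ = 7185.90/21.69 = 331.300 (equivalently, work directly with expenditure since P cancels).
Midpoint %ΔQ = (7185.90 − 12617.07)/9901.49 = -0.54852; midpoint %ΔI = (108890 − 86500)/97695 = 0.22918.
η = -0.54852 / 0.22918 = -2.393.

-2.393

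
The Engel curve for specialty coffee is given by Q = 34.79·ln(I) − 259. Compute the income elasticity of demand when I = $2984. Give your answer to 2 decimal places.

1.80

At I = 2984: Q = 19.355.
dQ/dI = 34.79/I = 0.0116588 at this income.
η = (dQ/dI)·(I/Q) = 0.0116588 × (2984/19.355) = 1.80.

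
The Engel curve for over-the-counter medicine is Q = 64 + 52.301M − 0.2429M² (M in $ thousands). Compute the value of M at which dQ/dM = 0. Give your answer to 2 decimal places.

107.66

dQ/dM = 52.301 − 0.4858M.
The good is inferior where dQ/dM < 0. Setting dQ/dM = 0 gives M = 52.301 / 0.4858 = 107.66.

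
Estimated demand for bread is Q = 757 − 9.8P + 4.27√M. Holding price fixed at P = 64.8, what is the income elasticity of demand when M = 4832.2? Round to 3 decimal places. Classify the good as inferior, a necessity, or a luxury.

0.354 (necessity)

At P = 64.8, M = 4832.2: Q = 418.785.
Holding P constant, ∂Q/∂M = 4.27/(2√M) = 0.0307132.
η_M = (∂Q/∂M)·(M/Q) = 0.0307132 × (4832.2/418.785) = 0.354.
Since 0 < η < 1, this is a necessity.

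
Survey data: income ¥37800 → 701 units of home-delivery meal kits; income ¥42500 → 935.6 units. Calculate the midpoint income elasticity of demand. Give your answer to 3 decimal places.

2.449

ΔQ = 935.6 − 701 = 234.6; midpoint Q̄ = (701 + 935.6)/2 = 818.3.
ΔI = 42500 − 37800 = 4700; midpoint Ī = (37800 + 42500)/2 = 40150.
η = (ΔQ/Q̄) ÷ (ΔI/Ī) = (234.6/818.3) ÷ (4700/40150) = 2.449.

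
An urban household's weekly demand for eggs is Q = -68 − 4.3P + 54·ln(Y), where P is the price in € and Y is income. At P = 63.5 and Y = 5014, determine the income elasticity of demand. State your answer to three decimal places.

At P = 63.5, Y = 5014: Q = 119.029.
Holding P constant, ∂Q/∂Y = 54/Y = 0.0107698.
η_Y = (∂Q/∂Y)·(Y/Q) = 0.0107698 × (5014/119.029) = 0.454.

0.454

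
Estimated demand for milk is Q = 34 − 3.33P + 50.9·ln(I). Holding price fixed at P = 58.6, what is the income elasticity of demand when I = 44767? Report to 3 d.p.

0.133

At P = 58.6, I = 44767: Q = 383.962.
Holding P constant, ∂Q/∂I = 50.9/I = 0.001137.
η_I = (∂Q/∂I)·(I/Q) = 0.001137 × (44767/383.962) = 0.133.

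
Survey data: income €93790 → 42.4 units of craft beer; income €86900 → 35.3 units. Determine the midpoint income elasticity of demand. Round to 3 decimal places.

ΔQ = 35.3 − 42.4 = -7.1; midpoint Q̄ = (42.4 + 35.3)/2 = 38.85.
ΔI = 86900 − 93790 = -6890; midpoint Ī = (93790 + 86900)/2 = 90345.
η = (ΔQ/Q̄) ÷ (ΔI/Ī) = (-7.1/38.85) ÷ (-6890/90345) = 2.396.

2.396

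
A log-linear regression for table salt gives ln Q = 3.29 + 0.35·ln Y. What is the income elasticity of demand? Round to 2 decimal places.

In a log-linear demand, the coefficient on ln Y is the income elasticity.
So η = 0.35.

0.35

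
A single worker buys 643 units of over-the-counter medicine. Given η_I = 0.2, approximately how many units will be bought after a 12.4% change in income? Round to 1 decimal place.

658.9

%ΔQ ≈ η × %ΔI = 0.2 × 12.4% = 2.48%.
New Q ≈ 643 × (1 + 0.0248) = 658.9.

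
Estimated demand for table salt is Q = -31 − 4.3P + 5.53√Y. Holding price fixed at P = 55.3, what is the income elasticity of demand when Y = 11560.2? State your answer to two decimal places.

0.91

At P = 55.3, Y = 11560.2: Q = 325.787.
Holding P constant, ∂Q/∂Y = 5.53/(2√Y) = 0.0257165.
η_Y = (∂Q/∂Y)·(Y/Q) = 0.0257165 × (11560.2/325.787) = 0.91.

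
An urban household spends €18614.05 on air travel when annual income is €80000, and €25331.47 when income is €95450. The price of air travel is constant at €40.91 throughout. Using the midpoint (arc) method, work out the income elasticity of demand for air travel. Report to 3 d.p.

With a constant price, Q₁ = 18614.05/40.91 = 455.000 and Q₂ = 25331.47/40.91 = 619.200 (equivalently, work directly with expenditure since P cancels).
Midpoint %ΔQ = (25331.47 − 18614.05)/21972.76 = 0.30572; midpoint %ΔI = (95450 − 80000)/87725 = 0.17612.
η = 0.30572 / 0.17612 = 1.736.

1.736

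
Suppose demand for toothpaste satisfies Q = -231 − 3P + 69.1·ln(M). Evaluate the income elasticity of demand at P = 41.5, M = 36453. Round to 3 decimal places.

At P = 41.5, M = 36453: Q = 370.311.
Holding P constant, ∂Q/∂M = 69.1/M = 0.00189559.
η_M = (∂Q/∂M)·(M/Q) = 0.00189559 × (36453/370.311) = 0.187.

0.187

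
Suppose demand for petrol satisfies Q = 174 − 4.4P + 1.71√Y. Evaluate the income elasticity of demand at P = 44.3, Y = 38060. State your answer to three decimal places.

0.533

At P = 44.3, Y = 38060: Q = 312.683.
Holding P constant, ∂Q/∂Y = 1.71/(2√Y) = 0.0043826.
η_Y = (∂Q/∂Y)·(Y/Q) = 0.0043826 × (38060/312.683) = 0.533.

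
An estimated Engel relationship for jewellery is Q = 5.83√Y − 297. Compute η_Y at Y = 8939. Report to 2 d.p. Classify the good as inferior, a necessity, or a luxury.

At Y = 8939: Q = 254.205.
dQ/dY = 5.83/(2√Y) = 0.0308315 at this income.
η = (dQ/dY)·(Y/Q) = 0.0308315 × (8939/254.205) = 1.08.
Since η > 1, the good is a luxury.

1.08 (luxury)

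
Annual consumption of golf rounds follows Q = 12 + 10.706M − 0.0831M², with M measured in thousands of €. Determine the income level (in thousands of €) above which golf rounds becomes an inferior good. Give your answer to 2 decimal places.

64.42

dQ/dM = 10.706 − 0.1662M.
The good is inferior where dQ/dM < 0. Setting dQ/dM = 0 gives M = 10.706 / 0.1662 = 64.42.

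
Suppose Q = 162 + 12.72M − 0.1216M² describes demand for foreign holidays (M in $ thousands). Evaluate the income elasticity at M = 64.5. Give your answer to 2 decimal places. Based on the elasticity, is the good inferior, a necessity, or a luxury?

At M = 64.5: Q = 476.5536.
dQ/dM = 12.72 − 0.2432M = -2.96640.
η = (dQ/dM)·(M/Q) = -2.96640 × (64.5/476.5536) = -0.40.
η < 0 ⇒ inferior good.

-0.40 (inferior good)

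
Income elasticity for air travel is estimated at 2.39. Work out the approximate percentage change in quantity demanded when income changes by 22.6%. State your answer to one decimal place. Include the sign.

54.0%

%ΔQ ≈ η × %ΔI = 2.39 × 22.6% = 54.0%.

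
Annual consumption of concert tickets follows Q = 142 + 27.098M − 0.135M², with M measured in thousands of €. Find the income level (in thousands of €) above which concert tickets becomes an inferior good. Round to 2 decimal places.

100.36

dQ/dM = 27.098 − 0.27M.
The good is inferior where dQ/dM < 0. Setting dQ/dM = 0 gives M = 27.098 / 0.27 = 100.36.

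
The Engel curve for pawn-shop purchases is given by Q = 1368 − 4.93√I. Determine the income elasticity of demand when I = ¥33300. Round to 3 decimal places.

-0.960

At I = 33300: Q = 468.359.
dQ/dI = -4.93/(2√I) = -0.0135081 at this income.
η = (dQ/dI)·(I/Q) = -0.0135081 × (33300/468.359) = -0.960.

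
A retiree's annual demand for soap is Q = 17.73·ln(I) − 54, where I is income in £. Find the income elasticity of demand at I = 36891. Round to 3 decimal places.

0.134

At I = 36891: Q = 132.444.
dQ/dI = 17.73/I = 0.000480605 at this income.
η = (dQ/dI)·(I/Q) = 0.000480605 × (36891/132.444) = 0.134.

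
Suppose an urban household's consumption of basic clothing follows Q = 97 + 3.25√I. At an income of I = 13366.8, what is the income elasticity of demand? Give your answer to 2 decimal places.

0.40

At I = 13366.8: Q = 472.748.
dQ/dI = 3.25/(2√I) = 0.0140553 at this income.
η = (dQ/dI)·(I/Q) = 0.0140553 × (13366.8/472.748) = 0.40.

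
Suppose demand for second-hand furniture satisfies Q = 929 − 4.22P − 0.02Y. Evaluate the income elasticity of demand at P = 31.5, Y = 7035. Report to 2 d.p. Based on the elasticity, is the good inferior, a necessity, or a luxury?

At P = 31.5, Y = 7035: Q = 655.370.
Holding P constant, ∂Q/∂Y = −0.02.
η_Y = (∂Q/∂Y)·(Y/Q) = -0.02 × (7035/655.370) = -0.21.
Since η < 0, this is an inferior good.

-0.21 (inferior good)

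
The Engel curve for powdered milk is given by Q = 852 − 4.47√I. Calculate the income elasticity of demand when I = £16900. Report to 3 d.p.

-1.073

At I = 16900: Q = 270.900.
dQ/dI = -4.47/(2√I) = -0.0171923 at this income.
η = (dQ/dI)·(I/Q) = -0.0171923 × (16900/270.900) = -1.073.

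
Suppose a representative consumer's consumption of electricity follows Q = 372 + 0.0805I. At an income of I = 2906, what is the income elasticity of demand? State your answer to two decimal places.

At I = 2906: Q = 605.933.
dQ/dI = 0.0805.
η = (dQ/dI)·(I/Q) = 0.0805 × (2906/605.933) = 0.39.

0.39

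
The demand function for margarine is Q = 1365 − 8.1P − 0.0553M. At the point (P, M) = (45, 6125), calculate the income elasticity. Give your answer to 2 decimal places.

At P = 45, M = 6125: Q = 661.787.
Holding P constant, ∂Q/∂M = −0.0553.
η_M = (∂Q/∂M)·(M/Q) = -0.0553 × (6125/661.787) = -0.51.

-0.51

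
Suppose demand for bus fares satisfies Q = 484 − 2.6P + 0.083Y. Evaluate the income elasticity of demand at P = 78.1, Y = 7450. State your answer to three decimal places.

0.688

At P = 78.1, Y = 7450: Q = 899.290.
Holding P constant, ∂Q/∂Y = 0.083.
η_Y = (∂Q/∂Y)·(Y/Q) = 0.083 × (7450/899.290) = 0.688.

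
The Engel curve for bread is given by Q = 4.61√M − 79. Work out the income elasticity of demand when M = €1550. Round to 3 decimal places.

At M = 1550: Q = 102.496.
dQ/dM = 4.61/(2√M) = 0.0585471 at this income.
η = (dQ/dM)·(M/Q) = 0.0585471 × (1550/102.496) = 0.885.

0.885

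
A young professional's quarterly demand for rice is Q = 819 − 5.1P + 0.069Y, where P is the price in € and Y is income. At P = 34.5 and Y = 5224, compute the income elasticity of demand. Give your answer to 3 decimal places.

0.359

At P = 34.5, Y = 5224: Q = 1003.506.
Holding P constant, ∂Q/∂Y = 0.069.
η_Y = (∂Q/∂Y)·(Y/Q) = 0.069 × (5224/1003.506) = 0.359.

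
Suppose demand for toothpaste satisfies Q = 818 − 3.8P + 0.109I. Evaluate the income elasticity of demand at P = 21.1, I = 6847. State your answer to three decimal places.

0.503

At P = 21.1, I = 6847: Q = 1484.143.
Holding P constant, ∂Q/∂I = 0.109.
η_I = (∂Q/∂I)·(I/Q) = 0.109 × (6847/1484.143) = 0.503.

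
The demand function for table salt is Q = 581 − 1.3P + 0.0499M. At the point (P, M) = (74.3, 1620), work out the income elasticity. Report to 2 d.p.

At P = 74.3, M = 1620: Q = 565.248.
Holding P constant, ∂Q/∂M = 0.0499.
η_M = (∂Q/∂M)·(M/Q) = 0.0499 × (1620/565.248) = 0.14.

0.14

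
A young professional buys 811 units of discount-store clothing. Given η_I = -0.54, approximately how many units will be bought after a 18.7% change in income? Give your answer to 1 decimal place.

%ΔQ ≈ η × %ΔI = -0.54 × 18.7% = -10.098%.
New Q ≈ 811 × (1 − 0.10098) = 729.1.

729.1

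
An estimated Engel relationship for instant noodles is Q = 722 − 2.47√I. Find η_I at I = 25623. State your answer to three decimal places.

-0.605

At I = 25623: Q = 326.623.
dQ/dI = -2.47/(2√I) = -0.00771528 at this income.
η = (dQ/dI)·(I/Q) = -0.00771528 × (25623/326.623) = -0.605.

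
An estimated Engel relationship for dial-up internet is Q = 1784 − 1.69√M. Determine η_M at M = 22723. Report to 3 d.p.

-0.083

At M = 22723: Q = 1529.247.
dQ/dM = -1.69/(2√M) = -0.00560562 at this income.
η = (dQ/dM)·(M/Q) = -0.00560562 × (22723/1529.247) = -0.083.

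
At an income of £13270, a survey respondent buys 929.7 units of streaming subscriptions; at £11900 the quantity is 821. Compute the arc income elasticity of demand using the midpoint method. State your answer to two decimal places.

ΔQ = 821 − 929.7 = -108.7; midpoint Q̄ = (929.7 + 821)/2 = 875.35.
ΔI = 11900 − 13270 = -1370; midpoint Ī = (13270 + 11900)/2 = 12585.
η = (ΔQ/Q̄) ÷ (ΔI/Ī) = (-108.7/875.35) ÷ (-1370/12585) = 1.14.

1.14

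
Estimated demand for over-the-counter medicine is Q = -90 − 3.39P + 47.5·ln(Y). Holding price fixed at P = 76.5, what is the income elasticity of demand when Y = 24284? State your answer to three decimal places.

At P = 76.5, Y = 24284: Q = 130.300.
Holding P constant, ∂Q/∂Y = 47.5/Y = 0.00195602.
η_Y = (∂Q/∂Y)·(Y/Q) = 0.00195602 × (24284/130.300) = 0.365.

0.365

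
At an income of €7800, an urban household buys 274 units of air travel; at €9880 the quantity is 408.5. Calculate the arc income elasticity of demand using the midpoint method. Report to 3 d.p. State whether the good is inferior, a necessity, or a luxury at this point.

1.675 (luxury)

ΔQ = 408.5 − 274 = 134.5; midpoint Q̄ = (274 + 408.5)/2 = 341.25.
ΔI = 9880 − 7800 = 2080; midpoint Ī = (7800 + 9880)/2 = 8840.
η = (ΔQ/Q̄) ÷ (ΔI/Ī) = (134.5/341.25) ÷ (2080/8840) = 1.675.
η > 1 ⇒ luxury.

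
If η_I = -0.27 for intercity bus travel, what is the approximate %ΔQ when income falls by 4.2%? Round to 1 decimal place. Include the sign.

1.1%

%ΔQ ≈ η × %ΔI = -0.27 × (-4.2%) = 1.1%.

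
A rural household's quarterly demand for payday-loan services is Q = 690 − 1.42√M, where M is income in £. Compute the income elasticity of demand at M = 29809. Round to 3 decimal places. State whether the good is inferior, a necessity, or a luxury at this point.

At M = 29809: Q = 444.833.
dQ/dM = -1.42/(2√M) = -0.0041123 at this income.
η = (dQ/dM)·(M/Q) = -0.0041123 × (29809/444.833) = -0.276.
Since η < 0, the good is an inferior good.

-0.276 (inferior good)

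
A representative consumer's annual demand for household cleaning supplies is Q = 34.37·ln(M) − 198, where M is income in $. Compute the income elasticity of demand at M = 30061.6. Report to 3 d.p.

At M = 30061.6: Q = 156.389.
dQ/dM = 34.37/M = 0.00114332 at this income.
η = (dQ/dM)·(M/Q) = 0.00114332 × (30061.6/156.389) = 0.220.

0.220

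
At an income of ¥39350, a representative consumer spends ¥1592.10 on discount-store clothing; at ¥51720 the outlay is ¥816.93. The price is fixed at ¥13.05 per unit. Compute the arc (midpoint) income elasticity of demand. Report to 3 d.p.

-2.369

With a constant price, Q₁ = 1592.10/13.05 = 122.000 and Q₂ = 816.93/13.05 = 62.600 (equivalently, work directly with expenditure since P cancels).
Midpoint %ΔQ = (816.93 − 1592.10)/1204.51 = -0.64355; midpoint %ΔI = (51720 − 39350)/45535 = 0.27166.
η = -0.64355 / 0.27166 = -2.369.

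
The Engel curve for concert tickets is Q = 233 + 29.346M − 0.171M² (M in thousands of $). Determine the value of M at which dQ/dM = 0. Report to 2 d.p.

85.81

dQ/dM = 29.346 − 0.342M.
The good is inferior where dQ/dM < 0. Setting dQ/dM = 0 gives M = 29.346 / 0.342 = 85.81.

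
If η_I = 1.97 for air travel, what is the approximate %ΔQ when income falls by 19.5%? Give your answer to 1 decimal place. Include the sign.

%ΔQ ≈ η × %ΔI = 1.97 × (-19.5%) = -38.4%.

-38.4%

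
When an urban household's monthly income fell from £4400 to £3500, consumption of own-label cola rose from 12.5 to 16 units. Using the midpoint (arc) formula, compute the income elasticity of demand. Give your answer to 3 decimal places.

-1.078

ΔQ = 16 − 12.5 = 3.5; midpoint Q̄ = (12.5 + 16)/2 = 14.25.
ΔI = 3500 − 4400 = -900; midpoint Ī = (4400 + 3500)/2 = 3950.
η = (ΔQ/Q̄) ÷ (ΔI/Ī) = (3.5/14.25) ÷ (-900/3950) = -1.078.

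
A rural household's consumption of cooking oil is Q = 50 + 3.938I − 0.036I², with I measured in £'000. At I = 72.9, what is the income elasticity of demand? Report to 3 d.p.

-0.656

At I = 72.9: Q = 145.7614.
dQ/dI = 3.938 − 0.072I = -1.31080.
η = (dQ/dI)·(I/Q) = -1.31080 × (72.9/145.7614) = -0.656.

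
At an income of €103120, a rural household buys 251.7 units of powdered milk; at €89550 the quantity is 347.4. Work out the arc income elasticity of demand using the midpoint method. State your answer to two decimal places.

ΔQ = 347.4 − 251.7 = 95.7; midpoint Q̄ = (251.7 + 347.4)/2 = 299.55.
ΔI = 89550 − 103120 = -13570; midpoint Ī = (103120 + 89550)/2 = 96335.
η = (ΔQ/Q̄) ÷ (ΔI/Ī) = (95.7/299.55) ÷ (-13570/96335) = -2.27.

-2.27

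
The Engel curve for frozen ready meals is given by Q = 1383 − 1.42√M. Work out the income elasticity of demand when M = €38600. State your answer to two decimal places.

-0.13

At M = 38600: Q = 1104.014.
dQ/dM = -1.42/(2√M) = -0.0036138 at this income.
η = (dQ/dM)·(M/Q) = -0.0036138 × (38600/1104.014) = -0.13.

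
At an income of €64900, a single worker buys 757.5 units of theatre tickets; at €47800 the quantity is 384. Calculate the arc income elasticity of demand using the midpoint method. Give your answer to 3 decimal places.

2.156

ΔQ = 384 − 757.5 = -373.5; midpoint Q̄ = (757.5 + 384)/2 = 570.75.
ΔI = 47800 − 64900 = -17100; midpoint Ī = (64900 + 47800)/2 = 56350.
η = (ΔQ/Q̄) ÷ (ΔI/Ī) = (-373.5/570.75) ÷ (-17100/56350) = 2.156.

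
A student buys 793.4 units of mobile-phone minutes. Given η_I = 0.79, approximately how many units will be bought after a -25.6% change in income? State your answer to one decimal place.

632.9

%ΔQ ≈ η × %ΔI = 0.79 × (-25.6%) = -20.224%.
New Q ≈ 793.4 × (1 − 0.20224) = 632.9.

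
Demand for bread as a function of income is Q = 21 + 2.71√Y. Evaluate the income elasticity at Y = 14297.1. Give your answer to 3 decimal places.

0.470

At Y = 14297.1: Q = 345.036.
dQ/dY = 2.71/(2√Y) = 0.0113322 at this income.
η = (dQ/dY)·(Y/Q) = 0.0113322 × (14297.1/345.036) = 0.470.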